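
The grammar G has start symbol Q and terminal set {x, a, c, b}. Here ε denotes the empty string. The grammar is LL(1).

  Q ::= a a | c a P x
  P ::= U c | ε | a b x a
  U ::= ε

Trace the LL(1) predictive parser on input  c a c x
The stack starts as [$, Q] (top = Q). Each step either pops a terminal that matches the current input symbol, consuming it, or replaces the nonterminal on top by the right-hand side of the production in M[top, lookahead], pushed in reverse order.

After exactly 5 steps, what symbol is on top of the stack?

c

     Stack      Input      Action
  1  $ Q        c a c x $  expand Q ::= c a P x
  2  $ x P a c  c a c x $  match c
  3  $ x P a    a c x $    match a
  4  $ x P      c x $      expand P ::= U c
  5  $ x c U    c x $      expand U ::= ε
Stack after step 5: $ x c (top = c).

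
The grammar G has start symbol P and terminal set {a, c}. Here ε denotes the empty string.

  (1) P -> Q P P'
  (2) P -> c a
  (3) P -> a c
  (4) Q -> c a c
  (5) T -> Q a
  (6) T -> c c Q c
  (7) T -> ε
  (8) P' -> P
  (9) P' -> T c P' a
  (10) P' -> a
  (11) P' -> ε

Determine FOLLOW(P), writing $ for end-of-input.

{$, a, c}

FIRST(Q) = {c}
FIRST(P) = {a, c}  (via Q P P')
FIRST(T) = {ε, c}  (via Q a)
FIRST(P') = {ε, a, c}  (via P, T c P' a)
FOLLOW(P) includes $ since P is the start symbol.
FOLLOW(Q): in P->Q P P', Q is followed by P P' with FIRST {a, c}; in T->Q a, Q is followed by a with FIRST {a}; in T->c c Q c, Q is followed by c with FIRST {c}. Thus FOLLOW(Q) = {a, c}.
FOLLOW(T): in P'->T c P' a, T is followed by c P' a with FIRST {c}. Thus FOLLOW(T) = {c}.
FOLLOW(P): in P->Q P P', P is followed by P' with FIRST {ε, a, c}; in P->Q P P', the suffix after P is nullable (adds nothing new); in P'->P, the suffix after P is empty, so FOLLOW(P) ⊇ FOLLOW(P') = {$, a, c}. Thus FOLLOW(P) = {$, a, c}.
FOLLOW(P'): in P->Q P P', the suffix after P' is empty, so FOLLOW(P') ⊇ FOLLOW(P) = {$, a, c}; in P'->T c P' a, P' is followed by a with FIRST {a}. Thus FOLLOW(P') = {$, a, c}.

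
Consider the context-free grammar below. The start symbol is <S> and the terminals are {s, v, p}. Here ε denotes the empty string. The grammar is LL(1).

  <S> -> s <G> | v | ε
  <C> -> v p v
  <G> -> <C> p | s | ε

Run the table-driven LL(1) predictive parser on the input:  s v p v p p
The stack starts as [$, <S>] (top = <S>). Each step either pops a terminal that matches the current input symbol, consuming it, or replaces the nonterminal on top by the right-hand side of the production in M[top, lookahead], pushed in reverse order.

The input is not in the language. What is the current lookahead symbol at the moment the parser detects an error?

     Stack      Input          Action
  1  $ <S>      s v p v p p $  expand <S> -> s <G>
  2  $ <G> s    s v p v p p $  match s
  3  $ <G>      v p v p p $    expand <G> -> <C> p
  4  $ p <C>    v p v p p $    expand <C> -> v p v
  5  $ p v p v  v p v p p $    match v
  6  $ p v p    p v p p $      match p
  7  $ p v      v p p $        match v
  8  $ p        p p $          match p
  9  $          p $            error: stack empty but input remains

p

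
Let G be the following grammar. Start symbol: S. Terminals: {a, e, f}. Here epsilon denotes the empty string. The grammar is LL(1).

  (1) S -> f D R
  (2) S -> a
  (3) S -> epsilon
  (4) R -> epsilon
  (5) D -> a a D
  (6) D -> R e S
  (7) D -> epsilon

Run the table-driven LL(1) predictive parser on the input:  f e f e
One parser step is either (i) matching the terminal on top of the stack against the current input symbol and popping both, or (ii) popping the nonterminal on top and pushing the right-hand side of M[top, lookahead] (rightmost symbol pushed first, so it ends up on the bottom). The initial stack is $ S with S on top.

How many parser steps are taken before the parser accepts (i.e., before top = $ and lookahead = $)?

step 1: stack=$ S  input=f e f e $  — expand S -> f D R
step 2: stack=$ R D f  input=f e f e $  — match f
step 3: stack=$ R D  input=e f e $  — expand D -> R e S
step 4: stack=$ R S e R  input=e f e $  — expand R -> epsilon
step 5: stack=$ R S e  input=e f e $  — match e
step 6: stack=$ R S  input=f e $  — expand S -> f D R
step 7: stack=$ R R D f  input=f e $  — match f
step 8: stack=$ R R D  input=e $  — expand D -> R e S
step 9: stack=$ R R S e R  input=e $  — expand R -> epsilon
step 10: stack=$ R R S e  input=e $  — match e
step 11: stack=$ R R S  input=$  — expand S -> epsilon
step 12: stack=$ R R  input=$  — expand R -> epsilon
step 13: stack=$ R  input=$  — expand R -> epsilon
Accept reached after 13 steps.

13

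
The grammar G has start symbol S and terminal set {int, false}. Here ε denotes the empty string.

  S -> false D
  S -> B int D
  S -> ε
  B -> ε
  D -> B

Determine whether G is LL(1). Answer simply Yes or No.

Yes

FIRST(S) = {ε, false, int}
FIRST(B) = {ε}
FIRST(D) = {ε}
FOLLOW(S) = {$}
FOLLOW(B) = {$, int}
FOLLOW(D) = {$}
Each cell of M receives at most one production.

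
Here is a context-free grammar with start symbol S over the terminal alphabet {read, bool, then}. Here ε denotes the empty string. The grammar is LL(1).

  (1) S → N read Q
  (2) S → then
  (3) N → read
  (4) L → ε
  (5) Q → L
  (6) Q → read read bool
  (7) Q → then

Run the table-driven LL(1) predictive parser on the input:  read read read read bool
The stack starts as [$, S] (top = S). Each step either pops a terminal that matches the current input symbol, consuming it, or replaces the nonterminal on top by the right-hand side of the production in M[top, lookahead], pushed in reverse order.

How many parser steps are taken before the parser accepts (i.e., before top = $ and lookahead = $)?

8

     Stack             Input                       Action
  1  $ S               read read read read bool $  expand S → N read Q
  2  $ Q read N        read read read read bool $  expand N → read
  3  $ Q read read     read read read read bool $  match read
  4  $ Q read          read read read bool $       match read
  5  $ Q               read read bool $            expand Q → read read bool
  6  $ bool read read  read read bool $            match read
  7  $ bool read       read bool $                 match read
  8  $ bool            bool $                      match bool
Accept reached after 8 steps.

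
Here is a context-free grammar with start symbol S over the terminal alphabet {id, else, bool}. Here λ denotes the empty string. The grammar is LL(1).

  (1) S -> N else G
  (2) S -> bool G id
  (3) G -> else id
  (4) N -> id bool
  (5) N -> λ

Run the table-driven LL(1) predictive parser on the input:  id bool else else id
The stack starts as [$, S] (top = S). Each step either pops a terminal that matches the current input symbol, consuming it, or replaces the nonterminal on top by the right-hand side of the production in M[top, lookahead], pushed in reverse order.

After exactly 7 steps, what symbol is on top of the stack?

id

     Stack             Input                   Action
  1  $ S               id bool else else id $  expand S -> N else G
  2  $ G else N        id bool else else id $  expand N -> id bool
  3  $ G else bool id  id bool else else id $  match id
  4  $ G else bool     bool else else id $     match bool
  5  $ G else          else else id $          match else
  6  $ G               else id $               expand G -> else id
  7  $ id else         else id $               match else
Stack after step 7: $ id (top = id).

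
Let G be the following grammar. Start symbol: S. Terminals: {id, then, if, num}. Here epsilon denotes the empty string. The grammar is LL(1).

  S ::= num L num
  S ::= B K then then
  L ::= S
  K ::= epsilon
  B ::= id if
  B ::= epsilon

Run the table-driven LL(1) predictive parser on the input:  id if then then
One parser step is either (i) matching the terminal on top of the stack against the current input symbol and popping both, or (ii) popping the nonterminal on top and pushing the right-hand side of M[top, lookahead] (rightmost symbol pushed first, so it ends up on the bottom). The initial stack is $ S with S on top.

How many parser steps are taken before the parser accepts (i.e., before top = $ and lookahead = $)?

     Stack                Input              Action
  1  $ S                  id if then then $  expand S ::= B K then then
  2  $ then then K B      id if then then $  expand B ::= id if
  3  $ then then K if id  id if then then $  match id
  4  $ then then K if     if then then $     match if
  5  $ then then K        then then $        expand K ::= epsilon
  6  $ then then          then then $        match then
  7  $ then               then $             match then
Accept reached after 7 steps.

7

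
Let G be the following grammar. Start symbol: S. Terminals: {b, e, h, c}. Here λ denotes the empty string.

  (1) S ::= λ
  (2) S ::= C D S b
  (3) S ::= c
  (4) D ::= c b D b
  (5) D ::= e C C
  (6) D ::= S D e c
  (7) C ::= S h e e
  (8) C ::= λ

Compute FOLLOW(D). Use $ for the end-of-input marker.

FIRST(S): from S::=λ we get {λ}; from S::=C D S b we get {c, e, h}; from S::=c we get {c}. So FIRST(S) = {λ, c, e, h}.
FIRST(D): from D::=c b D b we get {c}; from D::=e C C we get {e}; from D::=S D e c we get {c, e, h}. So FIRST(D) = {c, e, h}.
FIRST(C): from C::=S h e e we get {c, e, h}; from C::=λ we get {λ}. So FIRST(C) = {λ, c, e, h}.
FOLLOW(S) includes $ since S is the start symbol.
FOLLOW(S): in S::=C D S b, S is followed by b with FIRST {b}; in D::=S D e c, S is followed by D e c with FIRST {c, e, h}; in C::=S h e e, S is followed by h e e with FIRST {h}. Thus FOLLOW(S) = {$, b, c, e, h}.
FOLLOW(D): in S::=C D S b, D is followed by S b with FIRST {b, c, e, h}; in D::=c b D b, D is followed by b with FIRST {b}; in D::=S D e c, D is followed by e c with FIRST {e}. Thus FOLLOW(D) = {b, c, e, h}.
FOLLOW(C): in S::=C D S b, C is followed by D S b with FIRST {c, e, h}; in D::=e C C (occurrence 1), C is followed by C with FIRST {λ, c, e, h}; in D::=e C C (occurrence 1), the suffix after C is nullable, so FOLLOW(C) ⊇ FOLLOW(D) = {b, c, e, h}; in D::=e C C (occurrence 2), the suffix after C is empty, so FOLLOW(C) ⊇ FOLLOW(D) = {b, c, e, h}. Thus FOLLOW(C) = {b, c, e, h}.

{b, c, e, h}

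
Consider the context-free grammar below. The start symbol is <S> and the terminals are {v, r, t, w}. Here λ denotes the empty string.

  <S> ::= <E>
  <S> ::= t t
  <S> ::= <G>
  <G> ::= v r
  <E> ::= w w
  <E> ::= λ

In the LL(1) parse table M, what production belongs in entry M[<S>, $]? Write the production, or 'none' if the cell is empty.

FIRST(<G>): from <G>::=v r we get {v}. So FIRST(<G>) = {v}.
FIRST(<E>): from <E>::=w w we get {w}; from <E>::=λ we get {λ}. So FIRST(<E>) = {λ, w}.
FIRST(<S>): from <S>::=<E> we get {λ, w}; from <S>::=t t we get {t}; from <S>::=<G> we get {v}. So FIRST(<S>) = {λ, t, v, w}.
FOLLOW(<S>) includes $ since <S> is the start symbol.
FOLLOW(<S>): <S> appears on no right-hand side. Thus FOLLOW(<S>) = {$}.
For <S> ::= <E>: FIRST(<E>) = {λ, w}, so it goes in M[<S>, t] for t ∈ {w}; since λ ∈ FIRST, also for every t ∈ FOLLOW(<S>) = {$}.
For <S> ::= t t: FIRST(t t) = {t}, so it goes in M[<S>, t] for t ∈ {t}.
For <S> ::= <G>: FIRST(<G>) = {v}, so it goes in M[<S>, t] for t ∈ {v}.

<S> ::= <E>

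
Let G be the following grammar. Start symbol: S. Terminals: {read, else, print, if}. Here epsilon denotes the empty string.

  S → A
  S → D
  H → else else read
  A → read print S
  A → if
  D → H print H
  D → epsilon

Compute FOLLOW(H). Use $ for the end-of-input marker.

FIRST(H): from H→else else read we get {else}. So FIRST(H) = {else}.
FIRST(A): from A→read print S we get {read}; from A→if we get {if}. So FIRST(A) = {if, read}.
FIRST(D): from D→H print H we get {else}; from D→epsilon we get {epsilon}. So FIRST(D) = {epsilon, else}.
FIRST(S): from S→A we get {if, read}; from S→D we get {epsilon, else}. So FIRST(S) = {epsilon, else, if, read}.
FOLLOW(S) includes $ since S is the start symbol.
FOLLOW(S): in A→read print S, the suffix after S is empty, so FOLLOW(S) ⊇ FOLLOW(A) = {$}. Thus FOLLOW(S) = {$}.
FOLLOW(A): in S→A, the suffix after A is empty, so FOLLOW(A) ⊇ FOLLOW(S) = {$}. Thus FOLLOW(A) = {$}.
FOLLOW(D): in S→D, the suffix after D is empty, so FOLLOW(D) ⊇ FOLLOW(S) = {$}. Thus FOLLOW(D) = {$}.
FOLLOW(H): in D→H print H (occurrence 1), H is followed by print H with FIRST {print}; in D→H print H (occurrence 2), the suffix after H is empty, so FOLLOW(H) ⊇ FOLLOW(D) = {$}. Thus FOLLOW(H) = {$, print}.

{$, print}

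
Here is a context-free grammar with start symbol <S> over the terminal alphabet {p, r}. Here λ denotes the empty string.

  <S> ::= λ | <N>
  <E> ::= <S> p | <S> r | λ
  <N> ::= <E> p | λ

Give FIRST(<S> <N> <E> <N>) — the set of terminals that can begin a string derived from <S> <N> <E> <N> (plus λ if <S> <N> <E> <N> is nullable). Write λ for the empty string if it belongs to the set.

FIRST(<S>): from <S>::=λ we get {λ}; from <S>::=<N> we get {λ, p, r}. So FIRST(<S>) = {λ, p, r}.
FIRST(<E>): from <E>::=<S> p we get {p, r}; from <E>::=<S> r we get {p, r}; from <E>::=λ we get {λ}. So FIRST(<E>) = {λ, p, r}.
FIRST(<N>): from <N>::=<E> p we get {p, r}; from <N>::=λ we get {λ}. So FIRST(<N>) = {λ, p, r}.
FIRST(<S> <N> <E> <N>): take FIRST of each symbol in turn, carrying on past any symbol whose FIRST contains λ; result {λ, p, r}.

{λ, p, r}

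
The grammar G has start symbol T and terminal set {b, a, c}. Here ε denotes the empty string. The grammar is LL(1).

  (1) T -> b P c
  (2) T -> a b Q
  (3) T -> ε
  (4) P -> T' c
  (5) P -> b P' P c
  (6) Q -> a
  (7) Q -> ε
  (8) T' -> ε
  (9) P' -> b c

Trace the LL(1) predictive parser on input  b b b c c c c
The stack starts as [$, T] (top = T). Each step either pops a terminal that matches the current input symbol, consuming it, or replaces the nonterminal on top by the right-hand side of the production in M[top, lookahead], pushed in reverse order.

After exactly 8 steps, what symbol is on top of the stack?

T'

     Stack         Input            Action
  1  $ T           b b b c c c c $  expand T -> b P c
  2  $ c P b       b b b c c c c $  match b
  3  $ c P         b b c c c c $    expand P -> b P' P c
  4  $ c c P P' b  b b c c c c $    match b
  5  $ c c P P'    b c c c c $      expand P' -> b c
  6  $ c c P c b   b c c c c $      match b
  7  $ c c P c     c c c c $        match c
  8  $ c c P       c c c $          expand P -> T' c
Stack after step 8: $ c c c T' (top = T').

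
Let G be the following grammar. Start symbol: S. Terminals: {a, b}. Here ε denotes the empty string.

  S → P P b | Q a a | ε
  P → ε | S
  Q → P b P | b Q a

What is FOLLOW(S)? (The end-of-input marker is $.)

FIRST(S): from S→P P b we get {b}; from S→Q a a we get {b}; from S→ε we get {ε}. So FIRST(S) = {ε, b}.
FIRST(P): from P→ε we get {ε}; from P→S we get {ε, b}. So FIRST(P) = {ε, b}.
FIRST(Q): from Q→P b P we get {b}; from Q→b Q a we get {b}. So FIRST(Q) = {b}.
FOLLOW(S) includes $ since S is the start symbol.
FOLLOW(Q): in S→Q a a, Q is followed by a a with FIRST {a}; in Q→b Q a, Q is followed by a with FIRST {a}. Thus FOLLOW(Q) = {a}.
FOLLOW(P): in S→P P b (occurrence 1), P is followed by P b with FIRST {b}; in S→P P b (occurrence 2), P is followed by b with FIRST {b}; in Q→P b P (occurrence 1), P is followed by b P with FIRST {b}; in Q→P b P (occurrence 2), the suffix after P is empty, so FOLLOW(P) ⊇ FOLLOW(Q) = {a}. Thus FOLLOW(P) = {a, b}.
FOLLOW(S): in P→S, the suffix after S is empty, so FOLLOW(S) ⊇ FOLLOW(P) = {a, b}. Thus FOLLOW(S) = {$, a, b}.

{$, a, b}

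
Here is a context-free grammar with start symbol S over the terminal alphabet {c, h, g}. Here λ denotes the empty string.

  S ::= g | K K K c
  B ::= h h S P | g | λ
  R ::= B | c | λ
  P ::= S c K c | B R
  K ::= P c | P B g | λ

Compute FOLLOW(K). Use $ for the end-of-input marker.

FIRST(B) = {λ, g, h}
FIRST(R) = {λ, c, g, h}  (via B)
FIRST(S) = {c, g, h}  (via K K K c)
FIRST(P) = {λ, c, g, h}  (via S c K c, B R)
FIRST(K) = {λ, c, g, h}  (via P c, P B g)
FOLLOW(S) includes $ since S is the start symbol.
FOLLOW(K): in S::=K K K c (occurrence 1), K is followed by K K c with FIRST {c, g, h}; in S::=K K K c (occurrence 2), K is followed by K c with FIRST {c, g, h}; in S::=K K K c (occurrence 3), K is followed by c with FIRST {c}; in P::=S c K c, K is followed by c with FIRST {c}. Thus FOLLOW(K) = {c, g, h}.
FOLLOW(S): in B::=h h S P, S is followed by P with FIRST {λ, c, g, h}; in B::=h h S P, the suffix after S is nullable, so FOLLOW(S) ⊇ FOLLOW(B) = {c, g, h}; in P::=S c K c, S is followed by c K c with FIRST {c}. Thus FOLLOW(S) = {$, c, g, h}.
FOLLOW(B): in R::=B, the suffix after B is empty, so FOLLOW(B) ⊇ FOLLOW(R) = {c, g, h}; in P::=B R, B is followed by R with FIRST {λ, c, g, h}; in P::=B R, the suffix after B is nullable, so FOLLOW(B) ⊇ FOLLOW(P) = {c, g, h}; in K::=P B g, B is followed by g with FIRST {g}. Thus FOLLOW(B) = {c, g, h}.
FOLLOW(P): in B::=h h S P, the suffix after P is empty, so FOLLOW(P) ⊇ FOLLOW(B) = {c, g, h}; in K::=P c, P is followed by c with FIRST {c}; in K::=P B g, P is followed by B g with FIRST {g, h}. Thus FOLLOW(P) = {c, g, h}.
FOLLOW(R): in P::=B R, the suffix after R is empty, so FOLLOW(R) ⊇ FOLLOW(P) = {c, g, h}. Thus FOLLOW(R) = {c, g, h}.

{c, g, h}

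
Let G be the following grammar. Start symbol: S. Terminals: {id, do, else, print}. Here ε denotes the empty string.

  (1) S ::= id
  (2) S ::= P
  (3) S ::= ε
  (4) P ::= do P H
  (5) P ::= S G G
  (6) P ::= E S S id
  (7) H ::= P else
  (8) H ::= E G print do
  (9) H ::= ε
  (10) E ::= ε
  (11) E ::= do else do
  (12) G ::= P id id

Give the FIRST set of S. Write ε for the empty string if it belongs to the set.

{ε, do, id}

FIRST(E): from E::=ε we get {ε}; from E::=do else do we get {do}. So FIRST(E) = {ε, do}.
FIRST(S): from S::=id we get {id}; from S::=P we get {do, id}; from S::=ε we get {ε}. So FIRST(S) = {ε, do, id}.
FIRST(P): from P::=do P H we get {do}; from P::=S G G we get {do, id}; from P::=E S S id we get {do, id}. So FIRST(P) = {do, id}.
FIRST(G): from G::=P id id we get {do, id}. So FIRST(G) = {do, id}.
FIRST(H): from H::=P else we get {do, id}; from H::=E G print do we get {do, id}; from H::=ε we get {ε}. So FIRST(H) = {ε, do, id}.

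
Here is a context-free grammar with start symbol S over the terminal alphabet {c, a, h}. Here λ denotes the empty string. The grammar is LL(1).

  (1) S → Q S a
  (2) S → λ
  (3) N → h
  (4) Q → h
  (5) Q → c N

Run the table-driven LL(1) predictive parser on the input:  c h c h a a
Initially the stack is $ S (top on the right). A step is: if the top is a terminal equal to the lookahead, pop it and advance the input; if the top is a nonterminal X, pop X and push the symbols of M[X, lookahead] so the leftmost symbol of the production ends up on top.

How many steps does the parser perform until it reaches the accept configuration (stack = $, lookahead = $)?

step 1: stack=$ S  input=c h c h a a $  — expand S → Q S a
step 2: stack=$ a S Q  input=c h c h a a $  — expand Q → c N
step 3: stack=$ a S N c  input=c h c h a a $  — match c
step 4: stack=$ a S N  input=h c h a a $  — expand N → h
step 5: stack=$ a S h  input=h c h a a $  — match h
step 6: stack=$ a S  input=c h a a $  — expand S → Q S a
step 7: stack=$ a a S Q  input=c h a a $  — expand Q → c N
step 8: stack=$ a a S N c  input=c h a a $  — match c
step 9: stack=$ a a S N  input=h a a $  — expand N → h
step 10: stack=$ a a S h  input=h a a $  — match h
step 11: stack=$ a a S  input=a a $  — expand S → λ
step 12: stack=$ a a  input=a a $  — match a
step 13: stack=$ a  input=a $  — match a
Accept reached after 13 steps.

13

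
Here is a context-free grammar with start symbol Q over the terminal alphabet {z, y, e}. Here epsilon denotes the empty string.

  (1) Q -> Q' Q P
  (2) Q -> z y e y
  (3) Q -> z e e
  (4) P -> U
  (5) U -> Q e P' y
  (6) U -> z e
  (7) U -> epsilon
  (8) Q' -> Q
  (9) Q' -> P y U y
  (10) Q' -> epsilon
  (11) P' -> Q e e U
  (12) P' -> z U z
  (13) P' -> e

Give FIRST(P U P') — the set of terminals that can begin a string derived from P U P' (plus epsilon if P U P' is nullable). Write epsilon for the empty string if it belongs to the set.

FIRST(Q) = {y, z}  (via Q' Q P)
FIRST(U) = {epsilon, y, z}  (via Q e P' y)
FIRST(P') = {e, y, z}  (via Q e e U)
FIRST(P) = {epsilon, y, z}  (via U)
FIRST(Q') = {epsilon, y, z}  (via Q, P y U y)
FIRST(P U P'): take FIRST of each symbol in turn, carrying on past any symbol whose FIRST contains epsilon; result {e, y, z}.

{e, y, z}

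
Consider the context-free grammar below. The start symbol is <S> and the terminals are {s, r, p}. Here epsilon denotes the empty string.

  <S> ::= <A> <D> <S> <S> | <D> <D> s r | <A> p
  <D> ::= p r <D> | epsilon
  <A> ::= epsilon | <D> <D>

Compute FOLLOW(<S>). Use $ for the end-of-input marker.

{$, p, s}

FIRST(<D>) = {epsilon, p}
FIRST(<A>) = {epsilon, p}  (via <D> <D>)
FIRST(<S>) = {p, s}  (via <A> <D> <S> <S>, <D> <D> s r, <A> p)
FOLLOW(<S>) includes $ since <S> is the start symbol.
FOLLOW(<S>): in <S>::=<A> <D> <S> <S> (occurrence 1), <S> is followed by <S> with FIRST {p, s}; in <S>::=<A> <D> <S> <S> (occurrence 2), the suffix after <S> is empty (adds nothing new). Thus FOLLOW(<S>) = {$, p, s}.
FOLLOW(<A>): in <S>::=<A> <D> <S> <S>, <A> is followed by <D> <S> <S> with FIRST {p, s}; in <S>::=<A> p, <A> is followed by p with FIRST {p}. Thus FOLLOW(<A>) = {p, s}.
FOLLOW(<D>): in <S>::=<A> <D> <S> <S>, <D> is followed by <S> <S> with FIRST {p, s}; in <S>::=<D> <D> s r (occurrence 1), <D> is followed by <D> s r with FIRST {p, s}; in <S>::=<D> <D> s r (occurrence 2), <D> is followed by s r with FIRST {s}; in <D>::=p r <D>, the suffix after <D> is empty (adds nothing new); in <A>::=<D> <D> (occurrence 1), <D> is followed by <D> with FIRST {epsilon, p}; in <A>::=<D> <D> (occurrence 1), the suffix after <D> is nullable, so FOLLOW(<D>) ⊇ FOLLOW(<A>) = {p, s}; in <A>::=<D> <D> (occurrence 2), the suffix after <D> is empty, so FOLLOW(<D>) ⊇ FOLLOW(<A>) = {p, s}. Thus FOLLOW(<D>) = {p, s}.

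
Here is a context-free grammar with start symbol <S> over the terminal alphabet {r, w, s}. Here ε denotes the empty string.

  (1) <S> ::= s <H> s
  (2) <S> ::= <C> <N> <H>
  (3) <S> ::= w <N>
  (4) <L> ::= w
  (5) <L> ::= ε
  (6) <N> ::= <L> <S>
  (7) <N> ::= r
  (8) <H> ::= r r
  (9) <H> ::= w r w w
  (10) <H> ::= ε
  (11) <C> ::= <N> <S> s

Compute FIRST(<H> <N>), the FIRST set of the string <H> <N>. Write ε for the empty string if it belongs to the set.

FIRST(<L>): from <L>::=w we get {w}; from <L>::=ε we get {ε}. So FIRST(<L>) = {ε, w}.
FIRST(<H>): from <H>::=r r we get {r}; from <H>::=w r w w we get {w}; from <H>::=ε we get {ε}. So FIRST(<H>) = {ε, r, w}.
FIRST(<S>): from <S>::=s <H> s we get {s}; from <S>::=<C> <N> <H> we get {r, s, w}; from <S>::=w <N> we get {w}. So FIRST(<S>) = {r, s, w}.
FIRST(<N>): from <N>::=<L> <S> we get {r, s, w}; from <N>::=r we get {r}. So FIRST(<N>) = {r, s, w}.
FIRST(<C>): from <C>::=<N> <S> s we get {r, s, w}. So FIRST(<C>) = {r, s, w}.
FIRST(<H> <N>): take FIRST of each symbol in turn, carrying on past any symbol whose FIRST contains ε; result {r, s, w}.

{r, s, w}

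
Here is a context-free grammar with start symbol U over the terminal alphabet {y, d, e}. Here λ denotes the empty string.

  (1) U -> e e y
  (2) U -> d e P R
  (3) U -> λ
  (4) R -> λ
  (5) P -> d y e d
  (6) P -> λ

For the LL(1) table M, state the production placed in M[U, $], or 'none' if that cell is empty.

FIRST(U): from U->e e y we get {e}; from U->d e P R we get {d}; from U->λ we get {λ}. So FIRST(U) = {λ, d, e}.
FIRST(R): from R->λ we get {λ}. So FIRST(R) = {λ}.
FIRST(P): from P->d y e d we get {d}; from P->λ we get {λ}. So FIRST(P) = {λ, d}.
FOLLOW(U) includes $ since U is the start symbol.
FOLLOW(U): U appears on no right-hand side. Thus FOLLOW(U) = {$}.
For U -> e e y: FIRST(e e y) = {e}, so it goes in M[U, t] for t ∈ {e}.
For U -> d e P R: FIRST(d e P R) = {d}, so it goes in M[U, t] for t ∈ {d}.
For U -> λ: FIRST(λ) = {λ}, so it goes in M[U, t] for t ∈ {}; since λ ∈ FIRST, also for every t ∈ FOLLOW(U) = {$}.

U -> λ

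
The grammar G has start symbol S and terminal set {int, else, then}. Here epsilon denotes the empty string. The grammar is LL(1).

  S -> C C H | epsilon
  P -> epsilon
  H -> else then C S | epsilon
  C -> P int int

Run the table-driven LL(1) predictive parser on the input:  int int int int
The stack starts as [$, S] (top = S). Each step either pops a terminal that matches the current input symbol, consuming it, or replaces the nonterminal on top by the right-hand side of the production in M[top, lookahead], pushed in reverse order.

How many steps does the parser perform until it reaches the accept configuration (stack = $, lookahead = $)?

      Stack            Input              Action
   1  $ S              int int int int $  expand S -> C C H
   2  $ H C C          int int int int $  expand C -> P int int
   3  $ H C int int P  int int int int $  expand P -> epsilon
   4  $ H C int int    int int int int $  match int
   5  $ H C int        int int int $      match int
   6  $ H C            int int $          expand C -> P int int
   7  $ H int int P    int int $          expand P -> epsilon
   8  $ H int int      int int $          match int
   9  $ H int          int $              match int
  10  $ H              $                  expand H -> epsilon
Accept reached after 10 steps.

10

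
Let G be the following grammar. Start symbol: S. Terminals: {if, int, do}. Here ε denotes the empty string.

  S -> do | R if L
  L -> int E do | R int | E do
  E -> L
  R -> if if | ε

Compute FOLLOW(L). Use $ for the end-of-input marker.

FIRST(R) = {ε, if}
FIRST(S) = {do, if}  (via R if L)
FIRST(L) = {if, int}  (via R int, E do)
FIRST(E) = {if, int}  (via L)
FOLLOW(S) includes $ since S is the start symbol.
FOLLOW(S): S appears on no right-hand side. Thus FOLLOW(S) = {$}.
FOLLOW(E): in L->int E do, E is followed by do with FIRST {do}; in L->E do, E is followed by do with FIRST {do}. Thus FOLLOW(E) = {do}.
FOLLOW(L): in S->R if L, the suffix after L is empty, so FOLLOW(L) ⊇ FOLLOW(S) = {$}; in E->L, the suffix after L is empty, so FOLLOW(L) ⊇ FOLLOW(E) = {do}. Thus FOLLOW(L) = {$, do}.
FOLLOW(R): in S->R if L, R is followed by if L with FIRST {if}; in L->R int, R is followed by int with FIRST {int}. Thus FOLLOW(R) = {if, int}.

{$, do}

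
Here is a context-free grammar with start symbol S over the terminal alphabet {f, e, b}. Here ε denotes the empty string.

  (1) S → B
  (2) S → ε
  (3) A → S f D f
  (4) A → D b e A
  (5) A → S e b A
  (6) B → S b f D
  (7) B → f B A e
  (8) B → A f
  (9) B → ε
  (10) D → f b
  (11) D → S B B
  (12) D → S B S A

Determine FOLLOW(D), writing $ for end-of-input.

FIRST(S) = {ε, b, e, f}  (via B)
FIRST(A) = {b, e, f}  (via S f D f, D b e A, S e b A)
FIRST(B) = {ε, b, e, f}  (via S b f D, A f)
FIRST(D) = {ε, b, e, f}  (via S B B, S B S A)
FOLLOW(S) includes $ since S is the start symbol.
FOLLOW(S): in A→S f D f, S is followed by f D f with FIRST {f}; in A→S e b A, S is followed by e b A with FIRST {e}; in B→S b f D, S is followed by b f D with FIRST {b}; in D→S B B, S is followed by B B with FIRST {ε, b, e, f}; in D→S B B, the suffix after S is nullable, so FOLLOW(S) ⊇ FOLLOW(D) = {$, b, e, f}; in D→S B S A (occurrence 1), S is followed by B S A with FIRST {b, e, f}; in D→S B S A (occurrence 2), S is followed by A with FIRST {b, e, f}. Thus FOLLOW(S) = {$, b, e, f}.
FOLLOW(A): in A→D b e A, the suffix after A is empty (adds nothing new); in A→S e b A, the suffix after A is empty (adds nothing new); in B→f B A e, A is followed by e with FIRST {e}; in B→A f, A is followed by f with FIRST {f}; in D→S B S A, the suffix after A is empty, so FOLLOW(A) ⊇ FOLLOW(D) = {$, b, e, f}. Thus FOLLOW(A) = {$, b, e, f}.
FOLLOW(B): in S→B, the suffix after B is empty, so FOLLOW(B) ⊇ FOLLOW(S) = {$, b, e, f}; in B→f B A e, B is followed by A e with FIRST {b, e, f}; in D→S B B (occurrence 1), B is followed by B with FIRST {ε, b, e, f}; in D→S B B (occurrence 1), the suffix after B is nullable, so FOLLOW(B) ⊇ FOLLOW(D) = {$, b, e, f}; in D→S B B (occurrence 2), the suffix after B is empty, so FOLLOW(B) ⊇ FOLLOW(D) = {$, b, e, f}; in D→S B S A, B is followed by S A with FIRST {b, e, f}. Thus FOLLOW(B) = {$, b, e, f}.
FOLLOW(D): in A→S f D f, D is followed by f with FIRST {f}; in A→D b e A, D is followed by b e A with FIRST {b}; in B→S b f D, the suffix after D is empty, so FOLLOW(D) ⊇ FOLLOW(B) = {$, b, e, f}. Thus FOLLOW(D) = {$, b, e, f}.

{$, b, e, f}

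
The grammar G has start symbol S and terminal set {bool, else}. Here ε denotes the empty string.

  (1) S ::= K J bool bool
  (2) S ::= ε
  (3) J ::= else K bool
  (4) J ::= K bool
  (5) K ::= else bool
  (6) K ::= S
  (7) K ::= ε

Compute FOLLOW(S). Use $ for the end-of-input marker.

FIRST(S): from S::=K J bool bool we get {bool, else}; from S::=ε we get {ε}. So FIRST(S) = {ε, bool, else}.
FIRST(K): from K::=else bool we get {else}; from K::=S we get {ε, bool, else}; from K::=ε we get {ε}. So FIRST(K) = {ε, bool, else}.
FIRST(J): from J::=else K bool we get {else}; from J::=K bool we get {bool, else}. So FIRST(J) = {bool, else}.
FOLLOW(S) includes $ since S is the start symbol.
FOLLOW(J): in S::=K J bool bool, J is followed by bool bool with FIRST {bool}. Thus FOLLOW(J) = {bool}.
FOLLOW(K): in S::=K J bool bool, K is followed by J bool bool with FIRST {bool, else}; in J::=else K bool, K is followed by bool with FIRST {bool}; in J::=K bool, K is followed by bool with FIRST {bool}. Thus FOLLOW(K) = {bool, else}.
FOLLOW(S): in K::=S, the suffix after S is empty, so FOLLOW(S) ⊇ FOLLOW(K) = {bool, else}. Thus FOLLOW(S) = {$, bool, else}.

{$, bool, else}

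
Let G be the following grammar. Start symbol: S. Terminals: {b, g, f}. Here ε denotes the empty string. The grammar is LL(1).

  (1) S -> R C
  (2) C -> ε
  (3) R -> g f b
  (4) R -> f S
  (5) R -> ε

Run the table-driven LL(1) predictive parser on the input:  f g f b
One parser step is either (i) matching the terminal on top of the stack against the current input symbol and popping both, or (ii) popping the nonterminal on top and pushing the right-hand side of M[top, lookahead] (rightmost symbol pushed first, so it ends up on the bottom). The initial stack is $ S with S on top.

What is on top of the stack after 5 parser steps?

g

step 1: stack=$ S  input=f g f b $  — expand S -> R C
step 2: stack=$ C R  input=f g f b $  — expand R -> f S
step 3: stack=$ C S f  input=f g f b $  — match f
step 4: stack=$ C S  input=g f b $  — expand S -> R C
step 5: stack=$ C C R  input=g f b $  — expand R -> g f b
Stack after step 5: $ C C b f g (top = g).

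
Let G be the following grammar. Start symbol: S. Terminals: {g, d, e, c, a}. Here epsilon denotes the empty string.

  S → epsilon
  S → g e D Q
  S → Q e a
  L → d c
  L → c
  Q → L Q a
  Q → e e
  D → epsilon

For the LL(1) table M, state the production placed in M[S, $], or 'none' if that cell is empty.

S → epsilon

FIRST(L): from L→d c we get {d}; from L→c we get {c}. So FIRST(L) = {c, d}.
FIRST(D): from D→epsilon we get {epsilon}. So FIRST(D) = {epsilon}.
FIRST(Q): from Q→L Q a we get {c, d}; from Q→e e we get {e}. So FIRST(Q) = {c, d, e}.
FIRST(S): from S→epsilon we get {epsilon}; from S→g e D Q we get {g}; from S→Q e a we get {c, d, e}. So FIRST(S) = {epsilon, c, d, e, g}.
FOLLOW(S) includes $ since S is the start symbol.
FOLLOW(S): S appears on no right-hand side. Thus FOLLOW(S) = {$}.
For S → epsilon: FIRST(epsilon) = {epsilon}, so it goes in M[S, t] for t ∈ {}; since epsilon ∈ FIRST, also for every t ∈ FOLLOW(S) = {$}.
For S → g e D Q: FIRST(g e D Q) = {g}, so it goes in M[S, t] for t ∈ {g}.
For S → Q e a: FIRST(Q e a) = {c, d, e}, so it goes in M[S, t] for t ∈ {c, d, e}.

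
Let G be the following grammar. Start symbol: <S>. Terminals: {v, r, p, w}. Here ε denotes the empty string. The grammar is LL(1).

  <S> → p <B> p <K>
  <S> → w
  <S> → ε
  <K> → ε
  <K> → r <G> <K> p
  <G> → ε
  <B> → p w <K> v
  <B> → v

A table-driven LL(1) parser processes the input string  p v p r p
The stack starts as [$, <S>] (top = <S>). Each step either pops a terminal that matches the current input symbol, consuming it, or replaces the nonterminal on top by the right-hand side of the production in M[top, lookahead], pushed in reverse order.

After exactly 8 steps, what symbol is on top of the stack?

<K>

step 1: stack=$ <S>  input=p v p r p $  — expand <S> → p <B> p <K>
step 2: stack=$ <K> p <B> p  input=p v p r p $  — match p
step 3: stack=$ <K> p <B>  input=v p r p $  — expand <B> → v
step 4: stack=$ <K> p v  input=v p r p $  — match v
step 5: stack=$ <K> p  input=p r p $  — match p
step 6: stack=$ <K>  input=r p $  — expand <K> → r <G> <K> p
step 7: stack=$ p <K> <G> r  input=r p $  — match r
step 8: stack=$ p <K> <G>  input=p $  — expand <G> → ε
Stack after step 8: $ p <K> (top = <K>).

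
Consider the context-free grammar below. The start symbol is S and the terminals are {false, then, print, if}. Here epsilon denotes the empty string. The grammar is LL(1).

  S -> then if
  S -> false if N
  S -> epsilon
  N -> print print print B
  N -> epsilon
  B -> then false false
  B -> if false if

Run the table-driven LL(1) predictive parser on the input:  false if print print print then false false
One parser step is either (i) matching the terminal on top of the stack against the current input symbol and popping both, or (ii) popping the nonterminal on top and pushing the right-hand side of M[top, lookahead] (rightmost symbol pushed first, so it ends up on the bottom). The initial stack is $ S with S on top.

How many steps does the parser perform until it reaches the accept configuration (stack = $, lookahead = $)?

11

      Stack                  Input                                          Action
   1  $ S                    false if print print print then false false $  expand S -> false if N
   2  $ N if false           false if print print print then false false $  match false
   3  $ N if                 if print print print then false false $        match if
   4  $ N                    print print print then false false $           expand N -> print print print B
   5  $ B print print print  print print print then false false $           match print
   6  $ B print print        print print then false false $                 match print
   7  $ B print              print then false false $                       match print
   8  $ B                    then false false $                             expand B -> then false false
   9  $ false false then     then false false $                             match then
  10  $ false false          false false $                                  match false
  11  $ false                false $                                        match false
Accept reached after 11 steps.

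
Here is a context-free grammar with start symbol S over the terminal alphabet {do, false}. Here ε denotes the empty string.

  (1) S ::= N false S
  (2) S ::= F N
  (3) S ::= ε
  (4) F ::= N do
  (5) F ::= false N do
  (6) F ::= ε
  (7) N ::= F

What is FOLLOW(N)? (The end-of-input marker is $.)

{$, do, false}

FIRST(S): from S::=N false S we get {do, false}; from S::=F N we get {ε, do, false}; from S::=ε we get {ε}. So FIRST(S) = {ε, do, false}.
FIRST(F): from F::=N do we get {do, false}; from F::=false N do we get {false}; from F::=ε we get {ε}. So FIRST(F) = {ε, do, false}.
FIRST(N): from N::=F we get {ε, do, false}. So FIRST(N) = {ε, do, false}.
FOLLOW(S) includes $ since S is the start symbol.
FOLLOW(S): in S::=N false S, the suffix after S is empty (adds nothing new). Thus FOLLOW(S) = {$}.
FOLLOW(N): in S::=N false S, N is followed by false S with FIRST {false}; in S::=F N, the suffix after N is empty, so FOLLOW(N) ⊇ FOLLOW(S) = {$}; in F::=N do, N is followed by do with FIRST {do}; in F::=false N do, N is followed by do with FIRST {do}. Thus FOLLOW(N) = {$, do, false}.
FOLLOW(F): in S::=F N, F is followed by N with FIRST {ε, do, false}; in S::=F N, the suffix after F is nullable, so FOLLOW(F) ⊇ FOLLOW(S) = {$}; in N::=F, the suffix after F is empty, so FOLLOW(F) ⊇ FOLLOW(N) = {$, do, false}. Thus FOLLOW(F) = {$, do, false}.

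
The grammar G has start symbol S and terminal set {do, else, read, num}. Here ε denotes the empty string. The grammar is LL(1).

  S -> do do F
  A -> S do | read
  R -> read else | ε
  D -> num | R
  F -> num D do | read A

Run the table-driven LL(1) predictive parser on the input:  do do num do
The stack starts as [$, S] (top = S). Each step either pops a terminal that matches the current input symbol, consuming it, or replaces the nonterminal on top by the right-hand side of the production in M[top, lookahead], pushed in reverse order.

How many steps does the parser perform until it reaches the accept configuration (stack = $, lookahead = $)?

8

     Stack       Input           Action
  1  $ S         do do num do $  expand S -> do do F
  2  $ F do do   do do num do $  match do
  3  $ F do      do num do $     match do
  4  $ F         num do $        expand F -> num D do
  5  $ do D num  num do $        match num
  6  $ do D      do $            expand D -> R
  7  $ do R      do $            expand R -> ε
  8  $ do        do $            match do
Accept reached after 8 steps.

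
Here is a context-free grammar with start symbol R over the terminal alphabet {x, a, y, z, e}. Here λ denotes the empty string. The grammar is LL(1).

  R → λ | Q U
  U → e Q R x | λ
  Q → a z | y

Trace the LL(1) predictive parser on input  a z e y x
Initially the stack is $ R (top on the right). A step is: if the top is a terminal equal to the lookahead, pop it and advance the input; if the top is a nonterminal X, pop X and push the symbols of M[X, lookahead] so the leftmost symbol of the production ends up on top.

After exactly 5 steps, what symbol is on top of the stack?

e

step 1: stack=$ R  input=a z e y x $  — expand R → Q U
step 2: stack=$ U Q  input=a z e y x $  — expand Q → a z
step 3: stack=$ U z a  input=a z e y x $  — match a
step 4: stack=$ U z  input=z e y x $  — match z
step 5: stack=$ U  input=e y x $  — expand U → e Q R x
Stack after step 5: $ x R Q e (top = e).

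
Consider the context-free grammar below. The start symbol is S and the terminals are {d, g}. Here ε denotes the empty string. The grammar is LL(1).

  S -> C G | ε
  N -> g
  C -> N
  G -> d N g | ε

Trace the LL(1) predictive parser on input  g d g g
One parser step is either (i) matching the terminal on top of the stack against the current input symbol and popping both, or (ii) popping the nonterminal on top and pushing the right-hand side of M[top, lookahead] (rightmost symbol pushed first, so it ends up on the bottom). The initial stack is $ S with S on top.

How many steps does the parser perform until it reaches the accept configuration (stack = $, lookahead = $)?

     Stack    Input      Action
  1  $ S      g d g g $  expand S -> C G
  2  $ G C    g d g g $  expand C -> N
  3  $ G N    g d g g $  expand N -> g
  4  $ G g    g d g g $  match g
  5  $ G      d g g $    expand G -> d N g
  6  $ g N d  d g g $    match d
  7  $ g N    g g $      expand N -> g
  8  $ g g    g g $      match g
  9  $ g      g $        match g
Accept reached after 9 steps.

9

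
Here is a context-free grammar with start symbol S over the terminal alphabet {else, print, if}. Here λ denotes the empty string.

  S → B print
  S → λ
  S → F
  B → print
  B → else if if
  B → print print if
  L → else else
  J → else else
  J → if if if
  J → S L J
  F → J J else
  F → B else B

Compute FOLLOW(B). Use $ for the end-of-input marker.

{$, else, print}

FIRST(B) = {else, print}
FIRST(L) = {else}
FIRST(S) = {λ, else, if, print}  (via B print, F)
FIRST(J) = {else, if, print}  (via S L J)
FIRST(F) = {else, if, print}  (via J J else, B else B)
FOLLOW(S) includes $ since S is the start symbol.
FOLLOW(S): in J→S L J, S is followed by L J with FIRST {else}. Thus FOLLOW(S) = {$, else}.
FOLLOW(L): in J→S L J, L is followed by J with FIRST {else, if, print}. Thus FOLLOW(L) = {else, if, print}.
FOLLOW(J): in J→S L J, the suffix after J is empty (adds nothing new); in F→J J else (occurrence 1), J is followed by J else with FIRST {else, if, print}; in F→J J else (occurrence 2), J is followed by else with FIRST {else}. Thus FOLLOW(J) = {else, if, print}.
FOLLOW(F): in S→F, the suffix after F is empty, so FOLLOW(F) ⊇ FOLLOW(S) = {$, else}. Thus FOLLOW(F) = {$, else}.
FOLLOW(B): in S→B print, B is followed by print with FIRST {print}; in F→B else B (occurrence 1), B is followed by else B with FIRST {else}; in F→B else B (occurrence 2), the suffix after B is empty, so FOLLOW(B) ⊇ FOLLOW(F) = {$, else}. Thus FOLLOW(B) = {$, else, print}.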